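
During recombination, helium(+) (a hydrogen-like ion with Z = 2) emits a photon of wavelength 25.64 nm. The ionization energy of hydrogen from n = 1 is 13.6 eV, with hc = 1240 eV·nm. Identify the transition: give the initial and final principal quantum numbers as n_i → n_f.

The photon energy is ΔE = hc/λ = 1240 / 25.64 = 48.36 eV.
With Z = 2, ΔE = 54.40 × (1/n_f² − 1/n_i²), so 1/n_f² − 1/n_i² = 0.8890.
Trying n_f = 1 gives 1/n_i² = 0.1110, i.e. n_i ≈ 3; this pair matches.

n_i = 3, n_f = 1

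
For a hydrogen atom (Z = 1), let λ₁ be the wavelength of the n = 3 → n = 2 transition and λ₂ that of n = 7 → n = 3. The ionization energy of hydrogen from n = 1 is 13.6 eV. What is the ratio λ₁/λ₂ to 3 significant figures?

λ ∝ 1/ΔE ∝ 1/(1/n_f² − 1/n_i²), and the Z² and hc factors cancel in the ratio.
λ₁/λ₂ = (1/3² − 1/7²)/(1/2² − 1/3²) = 0.09070/0.1389 = 0.653.

0.653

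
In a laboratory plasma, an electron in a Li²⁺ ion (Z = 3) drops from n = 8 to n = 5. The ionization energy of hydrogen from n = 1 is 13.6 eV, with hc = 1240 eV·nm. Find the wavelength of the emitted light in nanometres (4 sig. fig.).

For Z = 3 the level energies scale as Z², so the effective Rydberg energy is 13.6 × 9 = 122.4 eV.
ΔE = 122.4 × (1/5² − 1/8²) = 122.4 × 0.02438 = 2.984 eV.
λ = hc/ΔE = 1240 / 2.984 = 415.6 nm.

415.6 nm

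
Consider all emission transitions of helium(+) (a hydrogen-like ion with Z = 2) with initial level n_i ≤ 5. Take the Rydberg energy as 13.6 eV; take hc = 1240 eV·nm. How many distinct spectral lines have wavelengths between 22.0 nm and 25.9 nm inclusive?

Enumerate all n_i → n_f pairs with 1 ≤ n_f < n_i ≤ 5 and compute λ = 1240 / [13.6·4·(1/n_f² − 1/n_i²)].
Lines falling in [22.0, 25.9] nm: 5→1 (23.74 nm), 4→1 (24.31 nm), 3→1 (25.64 nm).

3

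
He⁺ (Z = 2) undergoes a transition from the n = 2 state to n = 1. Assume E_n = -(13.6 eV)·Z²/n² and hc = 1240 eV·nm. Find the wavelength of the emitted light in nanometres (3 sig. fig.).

For Z = 2 the level energies scale as Z², so the effective Rydberg energy is 13.6 × 4 = 54.40 eV.
ΔE = 54.40 × (1/1² − 1/2²) = 54.40 × 0.7500 = 40.80 eV.
λ = hc/ΔE = 1240 / 40.80 = 30.4 nm.

30.4 nm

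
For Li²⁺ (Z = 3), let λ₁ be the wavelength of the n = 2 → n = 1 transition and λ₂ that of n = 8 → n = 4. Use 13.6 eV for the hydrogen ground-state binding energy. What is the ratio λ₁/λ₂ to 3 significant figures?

λ ∝ 1/ΔE ∝ 1/(1/n_f² − 1/n_i²), and the Z² and hc factors cancel in the ratio.
λ₁/λ₂ = (1/4² − 1/8²)/(1/1² − 1/2²) = 0.04688/0.7500 = 0.0625.

0.0625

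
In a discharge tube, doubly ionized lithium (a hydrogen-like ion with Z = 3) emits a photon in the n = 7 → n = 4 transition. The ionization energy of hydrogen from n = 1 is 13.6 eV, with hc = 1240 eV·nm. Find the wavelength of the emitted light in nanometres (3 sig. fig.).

For Z = 3 the level energies scale as Z², so the effective Rydberg energy is 13.6 × 9 = 122.4 eV.
ΔE = 122.4 × (1/4² − 1/7²) = 122.4 × 0.04209 = 5.152 eV.
λ = hc/ΔE = 1240 / 5.152 = 241 nm.

241 nm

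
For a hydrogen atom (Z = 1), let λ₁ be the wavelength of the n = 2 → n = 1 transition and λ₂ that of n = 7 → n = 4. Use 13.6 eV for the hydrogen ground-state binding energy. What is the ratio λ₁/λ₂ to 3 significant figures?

λ ∝ 1/ΔE ∝ 1/(1/n_f² − 1/n_i²), and the Z² and hc factors cancel in the ratio.
λ₁/λ₂ = (1/4² − 1/7²)/(1/1² − 1/2²) = 0.04209/0.7500 = 0.0561.

0.0561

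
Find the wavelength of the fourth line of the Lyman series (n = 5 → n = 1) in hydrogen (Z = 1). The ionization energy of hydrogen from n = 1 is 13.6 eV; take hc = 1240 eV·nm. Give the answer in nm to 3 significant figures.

95.0 nm

The Lyman series terminates on n_f = 1; the fourth line has n_i = 1+4 = 5.
ΔE = 13.60 × (1/1² − 1/5²) = 13.06 eV.
λ = 1240 / 13.06 = 95.0 nm.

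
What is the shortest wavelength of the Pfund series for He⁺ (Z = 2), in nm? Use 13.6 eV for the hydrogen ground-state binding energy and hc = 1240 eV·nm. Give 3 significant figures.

The Pfund series has lower level n_f = 5; the series limit corresponds to n_i → ∞.
ΔE_max = 13.6 × 4 / 5² = 2.176 eV.
λ_min = 1240 / 2.176 = 570 nm.

570 nm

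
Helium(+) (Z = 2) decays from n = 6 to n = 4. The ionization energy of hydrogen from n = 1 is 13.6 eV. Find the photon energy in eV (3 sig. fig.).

1.89 eV

The Bohr energies scale as Z², so for Z = 2: E_n = −54.40/n² eV.
E_6 = −54.40/36 = −1.511 eV and E_4 = −54.40/16 = −3.400 eV.
The photon energy is |E_6 − E_4| = 1.89 eV.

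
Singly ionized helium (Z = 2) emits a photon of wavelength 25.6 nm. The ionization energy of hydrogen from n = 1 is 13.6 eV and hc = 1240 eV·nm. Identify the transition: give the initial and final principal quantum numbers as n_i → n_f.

n_i = 3, n_f = 1

The photon energy is ΔE = hc/λ = 1240 / 25.6 = 48.44 eV.
With Z = 2, ΔE = 54.40 × (1/n_f² − 1/n_i²), so 1/n_f² − 1/n_i² = 0.8904.
Trying n_f = 1 gives 1/n_i² = 0.1096, i.e. n_i ≈ 3; this pair matches.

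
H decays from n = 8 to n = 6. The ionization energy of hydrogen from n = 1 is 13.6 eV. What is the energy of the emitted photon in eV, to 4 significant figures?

E_8 = −13.60/64 = −0.2125 eV and E_6 = −13.60/36 = −0.3778 eV.
The photon energy is |E_8 − E_6| = 0.1653 eV.

0.1653 eV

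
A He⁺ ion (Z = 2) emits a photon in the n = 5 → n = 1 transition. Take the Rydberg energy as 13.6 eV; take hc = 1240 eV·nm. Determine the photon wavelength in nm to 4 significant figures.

For Z = 2 the level energies scale as Z², so the effective Rydberg energy is 13.6 × 4 = 54.40 eV.
ΔE = 54.40 × (1/1² − 1/5²) = 54.40 × 0.9600 = 52.22 eV.
λ = hc/ΔE = 1240 / 52.22 = 23.74 nm.

23.74 nm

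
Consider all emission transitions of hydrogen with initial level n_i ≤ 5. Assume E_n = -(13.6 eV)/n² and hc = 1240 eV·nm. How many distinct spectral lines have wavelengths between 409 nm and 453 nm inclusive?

Enumerate all n_i → n_f pairs with 1 ≤ n_f < n_i ≤ 5 and compute λ = 1240 / [13.6·1·(1/n_f² − 1/n_i²)].
Lines falling in [409, 453] nm: 5→2 (434.2 nm).

1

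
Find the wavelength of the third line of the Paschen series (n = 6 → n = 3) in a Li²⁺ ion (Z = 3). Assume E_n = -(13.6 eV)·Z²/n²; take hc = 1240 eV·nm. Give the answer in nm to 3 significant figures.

The Paschen series terminates on n_f = 3; the third line has n_i = 3+3 = 6.
ΔE = 122.4 × (1/3² − 1/6²) = 10.20 eV.
λ = 1240 / 10.20 = 122 nm.

122 nm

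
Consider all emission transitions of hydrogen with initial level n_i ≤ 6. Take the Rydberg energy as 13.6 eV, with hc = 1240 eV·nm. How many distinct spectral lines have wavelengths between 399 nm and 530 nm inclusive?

3

Enumerate all n_i → n_f pairs with 1 ≤ n_f < n_i ≤ 6 and compute λ = 1240 / [13.6·1·(1/n_f² − 1/n_i²)].
Lines falling in [399, 530] nm: 6→2 (410.3 nm), 5→2 (434.2 nm), 4→2 (486.3 nm).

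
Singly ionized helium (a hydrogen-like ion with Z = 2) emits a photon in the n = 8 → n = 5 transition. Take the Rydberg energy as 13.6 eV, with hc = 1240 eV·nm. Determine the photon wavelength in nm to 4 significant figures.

935.1 nm

For Z = 2 the level energies scale as Z², so the effective Rydberg energy is 13.6 × 4 = 54.40 eV.
ΔE = 54.40 × (1/5² − 1/8²) = 54.40 × 0.02438 = 1.326 eV.
λ = hc/ΔE = 1240 / 1.326 = 935.1 nm.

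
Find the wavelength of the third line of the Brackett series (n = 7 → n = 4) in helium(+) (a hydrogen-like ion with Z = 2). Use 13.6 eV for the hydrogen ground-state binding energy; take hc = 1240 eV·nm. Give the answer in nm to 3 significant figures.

542 nm

The Brackett series terminates on n_f = 4; the third line has n_i = 4+3 = 7.
ΔE = 54.40 × (1/4² − 1/7²) = 2.290 eV.
λ = 1240 / 2.290 = 542 nm.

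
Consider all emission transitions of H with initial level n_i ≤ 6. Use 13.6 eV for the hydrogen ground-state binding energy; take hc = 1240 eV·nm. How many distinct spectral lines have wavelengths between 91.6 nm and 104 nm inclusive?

4

Enumerate all n_i → n_f pairs with 1 ≤ n_f < n_i ≤ 6 and compute λ = 1240 / [13.6·1·(1/n_f² − 1/n_i²)].
Lines falling in [91.6, 104] nm: 6→1 (93.78 nm), 5→1 (94.98 nm), 4→1 (97.25 nm), 3→1 (102.6 nm).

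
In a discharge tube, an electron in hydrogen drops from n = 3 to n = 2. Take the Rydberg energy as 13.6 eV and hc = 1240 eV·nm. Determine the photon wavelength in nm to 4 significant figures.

ΔE = 13.60 × (1/2² − 1/3²) = 13.60 × 0.1389 = 1.889 eV.
λ = hc/ΔE = 1240 / 1.889 = 656.5 nm.
This line belongs to the Balmer series.

656.5 nm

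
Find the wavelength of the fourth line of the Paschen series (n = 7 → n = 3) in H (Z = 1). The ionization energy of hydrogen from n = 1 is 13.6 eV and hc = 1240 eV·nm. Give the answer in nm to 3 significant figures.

The Paschen series terminates on n_f = 3; the fourth line has n_i = 3+4 = 7.
ΔE = 13.60 × (1/3² − 1/7²) = 1.234 eV.
λ = 1240 / 1.234 = 1010 nm.

1010 nm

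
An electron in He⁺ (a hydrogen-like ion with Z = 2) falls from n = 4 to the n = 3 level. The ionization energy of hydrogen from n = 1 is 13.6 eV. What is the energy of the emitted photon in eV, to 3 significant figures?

The Bohr energies scale as Z², so for Z = 2: E_n = −54.40/n² eV.
E_4 = −54.40/16 = −3.400 eV and E_3 = −54.40/9 = −6.044 eV.
The photon energy is |E_4 − E_3| = 2.64 eV.

2.64 eV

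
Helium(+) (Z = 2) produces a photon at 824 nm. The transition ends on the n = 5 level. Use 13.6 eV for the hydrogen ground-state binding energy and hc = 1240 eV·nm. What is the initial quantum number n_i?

The photon energy is ΔE = hc/λ = 1240 / 824 = 1.505 eV.
With Z = 2, ΔE = 54.40 × (1/n_f² − 1/n_i²), so 1/n_f² − 1/n_i² = 0.02766.
With n_f = 5: 1/n_i² = 1/25 − 0.02766 = 0.01234, so n_i ≈ 9.00.

n_i = 9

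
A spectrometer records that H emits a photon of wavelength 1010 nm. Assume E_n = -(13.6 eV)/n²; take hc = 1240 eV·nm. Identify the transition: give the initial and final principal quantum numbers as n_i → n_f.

n_i = 7, n_f = 3

The photon energy is ΔE = hc/λ = 1240 / 1010 = 1.228 eV.
With Z = 1, ΔE = 13.60 × (1/n_f² − 1/n_i²), so 1/n_f² − 1/n_i² = 0.09027.
Trying n_f = 3 gives 1/n_i² = 0.02084, i.e. n_i ≈ 7; this pair matches.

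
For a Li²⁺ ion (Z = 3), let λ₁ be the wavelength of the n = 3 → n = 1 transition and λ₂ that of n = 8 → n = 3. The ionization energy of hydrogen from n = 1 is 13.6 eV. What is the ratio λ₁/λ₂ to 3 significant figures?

λ ∝ 1/ΔE ∝ 1/(1/n_f² − 1/n_i²), and the Z² and hc factors cancel in the ratio.
λ₁/λ₂ = (1/3² − 1/8²)/(1/1² − 1/3²) = 0.09549/0.8889 = 0.107.

0.107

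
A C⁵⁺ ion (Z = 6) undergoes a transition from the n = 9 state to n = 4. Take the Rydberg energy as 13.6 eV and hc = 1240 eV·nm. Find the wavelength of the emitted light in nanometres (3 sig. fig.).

For Z = 6 the level energies scale as Z², so the effective Rydberg energy is 13.6 × 36 = 489.6 eV.
ΔE = 489.6 × (1/4² − 1/9²) = 489.6 × 0.05015 = 24.56 eV.
λ = hc/ΔE = 1240 / 24.56 = 50.5 nm.

50.5 nm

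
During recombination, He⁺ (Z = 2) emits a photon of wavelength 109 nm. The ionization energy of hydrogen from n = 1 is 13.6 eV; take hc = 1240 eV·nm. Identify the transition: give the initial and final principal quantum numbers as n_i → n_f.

The photon energy is ΔE = hc/λ = 1240 / 109 = 11.38 eV.
With Z = 2, ΔE = 54.40 × (1/n_f² − 1/n_i²), so 1/n_f² − 1/n_i² = 0.2091.
Trying n_f = 2 gives 1/n_i² = 0.04088, i.e. n_i ≈ 5; this pair matches.

n_i = 5, n_f = 2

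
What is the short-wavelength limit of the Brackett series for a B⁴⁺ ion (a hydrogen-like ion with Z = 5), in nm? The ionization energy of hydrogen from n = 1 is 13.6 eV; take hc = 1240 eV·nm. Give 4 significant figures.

The Brackett series has lower level n_f = 4; the series limit corresponds to n_i → ∞.
ΔE_max = 13.6 × 25 / 4² = 21.25 eV.
λ_min = 1240 / 21.25 = 58.35 nm.

58.35 nm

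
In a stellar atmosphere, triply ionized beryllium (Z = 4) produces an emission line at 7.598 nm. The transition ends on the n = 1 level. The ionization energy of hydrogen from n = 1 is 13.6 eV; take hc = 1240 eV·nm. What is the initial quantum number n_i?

The photon energy is ΔE = hc/λ = 1240 / 7.598 = 163.2 eV.
With Z = 4, ΔE = 217.6 × (1/n_f² − 1/n_i²), so 1/n_f² − 1/n_i² = 0.7500.
With n_f = 1: 1/n_i² = 1/1 − 0.7500 = 0.2500, so n_i ≈ 2.00.

n_i = 2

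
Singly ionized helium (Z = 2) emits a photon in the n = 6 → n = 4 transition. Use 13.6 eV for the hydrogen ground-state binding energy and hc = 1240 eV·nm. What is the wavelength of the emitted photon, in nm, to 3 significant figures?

656 nm

For Z = 2 the level energies scale as Z², so the effective Rydberg energy is 13.6 × 4 = 54.40 eV.
ΔE = 54.40 × (1/4² − 1/6²) = 54.40 × 0.03472 = 1.889 eV.
λ = hc/ΔE = 1240 / 1.889 = 656 nm.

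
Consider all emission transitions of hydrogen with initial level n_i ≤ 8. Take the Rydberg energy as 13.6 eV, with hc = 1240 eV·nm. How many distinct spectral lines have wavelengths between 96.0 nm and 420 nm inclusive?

Enumerate all n_i → n_f pairs with 1 ≤ n_f < n_i ≤ 8 and compute λ = 1240 / [13.6·1·(1/n_f² − 1/n_i²)].
Lines falling in [96.0, 420] nm: 4→1 (97.25 nm), 3→1 (102.6 nm), 2→1 (121.6 nm), 8→2 (389.0 nm), 7→2 (397.1 nm), 6→2 (410.3 nm).

6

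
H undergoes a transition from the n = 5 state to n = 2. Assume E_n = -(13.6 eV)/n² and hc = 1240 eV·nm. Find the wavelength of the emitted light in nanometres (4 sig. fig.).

ΔE = 13.60 × (1/2² − 1/5²) = 13.60 × 0.2100 = 2.856 eV.
λ = hc/ΔE = 1240 / 2.856 = 434.2 nm.

434.2 nm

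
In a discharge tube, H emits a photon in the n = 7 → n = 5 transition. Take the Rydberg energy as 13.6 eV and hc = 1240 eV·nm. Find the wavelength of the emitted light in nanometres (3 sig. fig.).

4650 nm

ΔE = 13.60 × (1/5² − 1/7²) = 13.60 × 0.01959 = 0.2664 eV.
λ = hc/ΔE = 1240 / 0.2664 = 4650 nm.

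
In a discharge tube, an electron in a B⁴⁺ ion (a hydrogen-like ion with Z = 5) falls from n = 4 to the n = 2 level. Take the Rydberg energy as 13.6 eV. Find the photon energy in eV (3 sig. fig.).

63.8 eV

The Bohr energies scale as Z², so for Z = 5: E_n = −340.0/n² eV.
E_4 = −340.0/16 = −21.25 eV and E_2 = −340.0/4 = −85.00 eV.
The photon energy is |E_4 − E_2| = 63.8 eV.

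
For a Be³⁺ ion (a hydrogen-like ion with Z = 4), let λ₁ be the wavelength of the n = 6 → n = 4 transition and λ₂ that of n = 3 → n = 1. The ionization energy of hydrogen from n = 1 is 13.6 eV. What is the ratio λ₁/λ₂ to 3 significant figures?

25.6

λ ∝ 1/ΔE ∝ 1/(1/n_f² − 1/n_i²), and the Z² and hc factors cancel in the ratio.
λ₁/λ₂ = (1/1² − 1/3²)/(1/4² − 1/6²) = 0.8889/0.03472 = 25.6.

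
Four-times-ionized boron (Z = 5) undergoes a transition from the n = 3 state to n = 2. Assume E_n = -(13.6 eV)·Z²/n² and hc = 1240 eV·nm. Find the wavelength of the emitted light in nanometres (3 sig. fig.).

26.3 nm

For Z = 5 the level energies scale as Z², so the effective Rydberg energy is 13.6 × 25 = 340.0 eV.
ΔE = 340.0 × (1/2² − 1/3²) = 340.0 × 0.1389 = 47.22 eV.
λ = hc/ΔE = 1240 / 47.22 = 26.3 nm.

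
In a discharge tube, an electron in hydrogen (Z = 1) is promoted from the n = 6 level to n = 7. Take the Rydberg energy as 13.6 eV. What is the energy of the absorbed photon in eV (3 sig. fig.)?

E_7 = −13.60/49 = −0.2776 eV and E_6 = −13.60/36 = −0.3778 eV.
The photon energy is |E_7 − E_6| = 0.100 eV.

0.100 eV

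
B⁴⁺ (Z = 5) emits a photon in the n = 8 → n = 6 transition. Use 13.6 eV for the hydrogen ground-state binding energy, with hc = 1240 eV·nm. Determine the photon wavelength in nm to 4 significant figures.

300.1 nm

For Z = 5 the level energies scale as Z², so the effective Rydberg energy is 13.6 × 25 = 340.0 eV.
ΔE = 340.0 × (1/6² − 1/8²) = 340.0 × 0.01215 = 4.132 eV.
λ = hc/ΔE = 1240 / 4.132 = 300.1 nm.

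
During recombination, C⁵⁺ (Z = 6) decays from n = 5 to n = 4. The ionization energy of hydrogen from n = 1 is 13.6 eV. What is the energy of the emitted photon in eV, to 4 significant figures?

The Bohr energies scale as Z², so for Z = 6: E_n = −489.6/n² eV.
E_5 = −489.6/25 = −19.58 eV and E_4 = −489.6/16 = −30.60 eV.
The photon energy is |E_5 − E_4| = 11.02 eV.

11.02 eV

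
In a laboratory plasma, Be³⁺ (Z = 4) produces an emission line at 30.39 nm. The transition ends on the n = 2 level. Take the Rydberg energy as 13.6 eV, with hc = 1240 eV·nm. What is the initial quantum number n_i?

n_i = 4

The photon energy is ΔE = hc/λ = 1240 / 30.39 = 40.80 eV.
With Z = 4, ΔE = 217.6 × (1/n_f² − 1/n_i²), so 1/n_f² − 1/n_i² = 0.1875.
With n_f = 2: 1/n_i² = 1/4 − 0.1875 = 0.06249, so n_i ≈ 4.00.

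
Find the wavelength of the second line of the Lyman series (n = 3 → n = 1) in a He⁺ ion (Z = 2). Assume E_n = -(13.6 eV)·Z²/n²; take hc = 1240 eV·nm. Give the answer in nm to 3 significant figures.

The Lyman series terminates on n_f = 1; the second line has n_i = 1+2 = 3.
ΔE = 54.40 × (1/1² − 1/3²) = 48.36 eV.
λ = 1240 / 48.36 = 25.6 nm.

25.6 nm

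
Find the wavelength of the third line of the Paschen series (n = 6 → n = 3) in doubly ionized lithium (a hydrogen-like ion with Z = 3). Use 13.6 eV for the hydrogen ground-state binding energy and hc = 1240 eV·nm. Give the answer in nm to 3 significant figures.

The Paschen series terminates on n_f = 3; the third line has n_i = 3+3 = 6.
ΔE = 122.4 × (1/3² − 1/6²) = 10.20 eV.
λ = 1240 / 10.20 = 122 nm.

122 nm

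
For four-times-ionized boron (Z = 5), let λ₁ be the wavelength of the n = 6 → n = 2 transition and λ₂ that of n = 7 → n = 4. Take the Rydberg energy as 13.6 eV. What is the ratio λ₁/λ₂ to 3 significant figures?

λ ∝ 1/ΔE ∝ 1/(1/n_f² − 1/n_i²), and the Z² and hc factors cancel in the ratio.
λ₁/λ₂ = (1/4² − 1/7²)/(1/2² − 1/6²) = 0.04209/0.2222 = 0.189.

0.189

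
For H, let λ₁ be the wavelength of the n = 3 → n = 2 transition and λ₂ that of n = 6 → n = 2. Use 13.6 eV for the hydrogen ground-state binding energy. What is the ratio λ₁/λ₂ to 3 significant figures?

1.60

λ ∝ 1/ΔE ∝ 1/(1/n_f² − 1/n_i²), and the Z² and hc factors cancel in the ratio.
λ₁/λ₂ = (1/2² − 1/6²)/(1/2² − 1/3²) = 0.2222/0.1389 = 1.60.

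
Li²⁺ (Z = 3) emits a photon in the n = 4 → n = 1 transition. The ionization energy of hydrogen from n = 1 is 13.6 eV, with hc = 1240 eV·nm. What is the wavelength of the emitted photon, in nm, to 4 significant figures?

10.81 nm

For Z = 3 the level energies scale as Z², so the effective Rydberg energy is 13.6 × 9 = 122.4 eV.
ΔE = 122.4 × (1/1² − 1/4²) = 122.4 × 0.9375 = 114.8 eV.
λ = hc/ΔE = 1240 / 114.8 = 10.81 nm.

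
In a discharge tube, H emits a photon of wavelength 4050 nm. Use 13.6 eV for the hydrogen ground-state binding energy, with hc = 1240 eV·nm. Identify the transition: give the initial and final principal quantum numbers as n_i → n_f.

The photon energy is ΔE = hc/λ = 1240 / 4050 = 0.3062 eV.
With Z = 1, ΔE = 13.60 × (1/n_f² − 1/n_i²), so 1/n_f² − 1/n_i² = 0.02251.
Trying n_f = 4 gives 1/n_i² = 0.03999, i.e. n_i ≈ 5; this pair matches.

n_i = 5, n_f = 4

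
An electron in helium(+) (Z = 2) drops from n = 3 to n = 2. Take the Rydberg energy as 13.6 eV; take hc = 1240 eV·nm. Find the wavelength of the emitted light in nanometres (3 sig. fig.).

For Z = 2 the level energies scale as Z², so the effective Rydberg energy is 13.6 × 4 = 54.40 eV.
ΔE = 54.40 × (1/2² − 1/3²) = 54.40 × 0.1389 = 7.556 eV.
λ = hc/ΔE = 1240 / 7.556 = 164 nm.

164 nm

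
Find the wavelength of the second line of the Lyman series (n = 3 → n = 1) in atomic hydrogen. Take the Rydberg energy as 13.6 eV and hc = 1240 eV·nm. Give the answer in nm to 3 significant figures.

103 nm

The Lyman series terminates on n_f = 1; the second line has n_i = 1+2 = 3.
ΔE = 13.60 × (1/1² − 1/3²) = 12.09 eV.
λ = 1240 / 12.09 = 103 nm.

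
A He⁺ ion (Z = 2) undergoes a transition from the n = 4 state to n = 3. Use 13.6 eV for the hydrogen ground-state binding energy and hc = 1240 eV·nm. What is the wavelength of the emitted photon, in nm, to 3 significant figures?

469 nm

For Z = 2 the level energies scale as Z², so the effective Rydberg energy is 13.6 × 4 = 54.40 eV.
ΔE = 54.40 × (1/3² − 1/4²) = 54.40 × 0.04861 = 2.644 eV.
λ = hc/ΔE = 1240 / 2.644 = 469 nm.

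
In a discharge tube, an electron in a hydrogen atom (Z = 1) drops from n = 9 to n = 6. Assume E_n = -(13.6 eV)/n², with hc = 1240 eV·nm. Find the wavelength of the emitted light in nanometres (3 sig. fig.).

ΔE = 13.60 × (1/6² − 1/9²) = 13.60 × 0.01543 = 0.2099 eV.
λ = hc/ΔE = 1240 / 0.2099 = 5910 nm.

5910 nm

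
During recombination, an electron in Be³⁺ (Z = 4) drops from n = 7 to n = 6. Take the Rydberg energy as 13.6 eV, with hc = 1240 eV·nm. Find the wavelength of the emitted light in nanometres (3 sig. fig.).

For Z = 4 the level energies scale as Z², so the effective Rydberg energy is 13.6 × 16 = 217.6 eV.
ΔE = 217.6 × (1/6² − 1/7²) = 217.6 × 0.007370 = 1.604 eV.
λ = hc/ΔE = 1240 / 1.604 = 773 nm.

773 nm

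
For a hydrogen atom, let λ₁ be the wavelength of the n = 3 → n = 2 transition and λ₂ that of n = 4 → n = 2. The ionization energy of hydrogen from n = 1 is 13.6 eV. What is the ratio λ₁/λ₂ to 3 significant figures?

λ ∝ 1/ΔE ∝ 1/(1/n_f² − 1/n_i²), and the Z² and hc factors cancel in the ratio.
λ₁/λ₂ = (1/2² − 1/4²)/(1/2² − 1/3²) = 0.1875/0.1389 = 1.35.

1.35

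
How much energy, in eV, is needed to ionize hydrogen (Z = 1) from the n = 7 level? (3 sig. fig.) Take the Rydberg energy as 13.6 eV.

0.278 eV

E_7 = −13.60/49 = −0.278 eV, so ionization (to E = 0) requires 0.278 eV.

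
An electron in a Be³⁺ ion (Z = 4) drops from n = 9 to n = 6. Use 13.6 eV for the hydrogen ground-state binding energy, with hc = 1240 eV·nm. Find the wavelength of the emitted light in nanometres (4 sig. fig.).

369.3 nm

For Z = 4 the level energies scale as Z², so the effective Rydberg energy is 13.6 × 16 = 217.6 eV.
ΔE = 217.6 × (1/6² − 1/9²) = 217.6 × 0.01543 = 3.358 eV.
λ = hc/ΔE = 1240 / 3.358 = 369.3 nm.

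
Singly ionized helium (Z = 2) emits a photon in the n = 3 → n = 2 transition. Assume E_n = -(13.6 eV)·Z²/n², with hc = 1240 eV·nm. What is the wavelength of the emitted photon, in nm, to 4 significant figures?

164.1 nm

For Z = 2 the level energies scale as Z², so the effective Rydberg energy is 13.6 × 4 = 54.40 eV.
ΔE = 54.40 × (1/2² − 1/3²) = 54.40 × 0.1389 = 7.556 eV.
λ = hc/ΔE = 1240 / 7.556 = 164.1 nm.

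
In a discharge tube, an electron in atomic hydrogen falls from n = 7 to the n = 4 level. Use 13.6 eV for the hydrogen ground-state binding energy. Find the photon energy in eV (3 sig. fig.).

E_7 = −13.60/49 = −0.2776 eV and E_4 = −13.60/16 = −0.8500 eV.
The photon energy is |E_7 − E_4| = 0.572 eV.

0.572 eV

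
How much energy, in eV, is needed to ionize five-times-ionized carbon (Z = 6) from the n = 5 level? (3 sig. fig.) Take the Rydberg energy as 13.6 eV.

19.6 eV

E_n = −13.6 Z²/n² = −489.6/n² eV for Z = 6.
E_5 = −489.6/25 = −19.6 eV, so ionization (to E = 0) requires 19.6 eV.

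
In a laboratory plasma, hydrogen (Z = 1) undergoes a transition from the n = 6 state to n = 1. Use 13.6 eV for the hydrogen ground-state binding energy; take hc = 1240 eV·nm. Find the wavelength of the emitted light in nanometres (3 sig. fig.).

93.8 nm

ΔE = 13.60 × (1/1² − 1/6²) = 13.60 × 0.9722 = 13.22 eV.
λ = hc/ΔE = 1240 / 13.22 = 93.8 nm.
This line belongs to the Lyman series.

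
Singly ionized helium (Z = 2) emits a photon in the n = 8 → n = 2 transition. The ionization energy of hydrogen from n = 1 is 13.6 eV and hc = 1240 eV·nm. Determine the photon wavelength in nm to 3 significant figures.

97.3 nm

For Z = 2 the level energies scale as Z², so the effective Rydberg energy is 13.6 × 4 = 54.40 eV.
ΔE = 54.40 × (1/2² − 1/8²) = 54.40 × 0.2344 = 12.75 eV.
λ = hc/ΔE = 1240 / 12.75 = 97.3 nm.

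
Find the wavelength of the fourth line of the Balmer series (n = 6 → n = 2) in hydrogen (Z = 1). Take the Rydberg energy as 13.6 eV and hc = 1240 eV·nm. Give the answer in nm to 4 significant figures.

The Balmer series terminates on n_f = 2; the fourth line has n_i = 2+4 = 6.
ΔE = 13.60 × (1/2² − 1/6²) = 3.022 eV.
λ = 1240 / 3.022 = 410.3 nm.

410.3 nm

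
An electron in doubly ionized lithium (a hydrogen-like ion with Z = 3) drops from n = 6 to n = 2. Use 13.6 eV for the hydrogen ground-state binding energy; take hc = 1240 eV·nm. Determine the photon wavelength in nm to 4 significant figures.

45.59 nm

For Z = 3 the level energies scale as Z², so the effective Rydberg energy is 13.6 × 9 = 122.4 eV.
ΔE = 122.4 × (1/2² − 1/6²) = 122.4 × 0.2222 = 27.20 eV.
λ = hc/ΔE = 1240 / 27.20 = 45.59 nm.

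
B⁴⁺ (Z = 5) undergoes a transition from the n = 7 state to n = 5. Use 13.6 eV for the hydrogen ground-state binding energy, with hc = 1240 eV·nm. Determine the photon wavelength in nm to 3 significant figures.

186 nm

For Z = 5 the level energies scale as Z², so the effective Rydberg energy is 13.6 × 25 = 340.0 eV.
ΔE = 340.0 × (1/5² − 1/7²) = 340.0 × 0.01959 = 6.661 eV.
λ = hc/ΔE = 1240 / 6.661 = 186 nm.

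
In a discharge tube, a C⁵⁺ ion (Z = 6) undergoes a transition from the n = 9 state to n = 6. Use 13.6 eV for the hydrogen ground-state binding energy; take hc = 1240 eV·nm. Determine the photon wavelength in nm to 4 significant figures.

164.1 nm

For Z = 6 the level energies scale as Z², so the effective Rydberg energy is 13.6 × 36 = 489.6 eV.
ΔE = 489.6 × (1/6² − 1/9²) = 489.6 × 0.01543 = 7.556 eV.
λ = hc/ΔE = 1240 / 7.556 = 164.1 nm.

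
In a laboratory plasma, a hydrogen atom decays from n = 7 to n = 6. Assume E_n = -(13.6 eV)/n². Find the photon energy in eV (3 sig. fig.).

0.100 eV

E_7 = −13.60/49 = −0.2776 eV and E_6 = −13.60/36 = −0.3778 eV.
The photon energy is |E_7 − E_6| = 0.100 eV.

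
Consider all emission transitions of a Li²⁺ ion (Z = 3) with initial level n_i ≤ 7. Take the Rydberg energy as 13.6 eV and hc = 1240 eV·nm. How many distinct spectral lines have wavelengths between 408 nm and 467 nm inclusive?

Enumerate all n_i → n_f pairs with 1 ≤ n_f < n_i ≤ 7 and compute λ = 1240 / [13.6·9·(1/n_f² − 1/n_i²)].
Lines falling in [408, 467] nm: 5→4 (450.3 nm).

1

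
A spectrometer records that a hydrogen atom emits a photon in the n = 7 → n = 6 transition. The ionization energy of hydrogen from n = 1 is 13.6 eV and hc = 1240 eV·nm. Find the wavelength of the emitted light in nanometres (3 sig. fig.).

12400 nm

ΔE = 13.60 × (1/6² − 1/7²) = 13.60 × 0.007370 = 0.1002 eV.
λ = hc/ΔE = 1240 / 0.1002 = 12400 nm.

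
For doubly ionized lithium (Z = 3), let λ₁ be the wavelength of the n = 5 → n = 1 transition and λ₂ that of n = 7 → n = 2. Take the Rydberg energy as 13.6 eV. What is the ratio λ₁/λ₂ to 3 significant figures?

0.239

λ ∝ 1/ΔE ∝ 1/(1/n_f² − 1/n_i²), and the Z² and hc factors cancel in the ratio.
λ₁/λ₂ = (1/2² − 1/7²)/(1/1² − 1/5²) = 0.2296/0.9600 = 0.239.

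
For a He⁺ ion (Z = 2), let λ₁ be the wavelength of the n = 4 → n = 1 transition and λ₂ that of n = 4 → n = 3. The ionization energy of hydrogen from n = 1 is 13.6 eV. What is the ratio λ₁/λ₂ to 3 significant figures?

λ ∝ 1/ΔE ∝ 1/(1/n_f² − 1/n_i²), and the Z² and hc factors cancel in the ratio.
λ₁/λ₂ = (1/3² − 1/4²)/(1/1² − 1/4²) = 0.04861/0.9375 = 0.0519.

0.0519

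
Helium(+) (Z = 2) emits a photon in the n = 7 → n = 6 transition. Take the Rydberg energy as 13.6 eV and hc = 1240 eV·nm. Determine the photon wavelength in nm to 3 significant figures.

For Z = 2 the level energies scale as Z², so the effective Rydberg energy is 13.6 × 4 = 54.40 eV.
ΔE = 54.40 × (1/6² − 1/7²) = 54.40 × 0.007370 = 0.4009 eV.
λ = hc/ΔE = 1240 / 0.4009 = 3090 nm.

3090 nm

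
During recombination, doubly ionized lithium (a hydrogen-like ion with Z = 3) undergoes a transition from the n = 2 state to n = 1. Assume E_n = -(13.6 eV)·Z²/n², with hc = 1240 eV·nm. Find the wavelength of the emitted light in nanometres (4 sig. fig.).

13.51 nm

For Z = 3 the level energies scale as Z², so the effective Rydberg energy is 13.6 × 9 = 122.4 eV.
ΔE = 122.4 × (1/1² − 1/2²) = 122.4 × 0.7500 = 91.80 eV.
λ = hc/ΔE = 1240 / 91.80 = 13.51 nm.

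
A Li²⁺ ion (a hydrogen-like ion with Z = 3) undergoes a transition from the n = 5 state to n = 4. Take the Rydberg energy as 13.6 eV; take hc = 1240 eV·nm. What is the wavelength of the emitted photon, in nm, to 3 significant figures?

For Z = 3 the level energies scale as Z², so the effective Rydberg energy is 13.6 × 9 = 122.4 eV.
ΔE = 122.4 × (1/4² − 1/5²) = 122.4 × 0.02250 = 2.754 eV.
λ = hc/ΔE = 1240 / 2.754 = 450 nm.

450 nm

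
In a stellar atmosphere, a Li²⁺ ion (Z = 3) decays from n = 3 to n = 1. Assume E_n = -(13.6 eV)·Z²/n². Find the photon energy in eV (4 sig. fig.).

The Bohr energies scale as Z², so for Z = 3: E_n = −122.4/n² eV.
E_3 = −122.4/9 = −13.60 eV and E_1 = −122.4/1 = −122.4 eV.
The photon energy is |E_3 − E_1| = 108.8 eV.

108.8 eV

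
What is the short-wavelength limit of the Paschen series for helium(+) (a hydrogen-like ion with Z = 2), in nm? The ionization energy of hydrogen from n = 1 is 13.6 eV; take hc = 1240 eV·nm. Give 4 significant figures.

The Paschen series has lower level n_f = 3; the series limit corresponds to n_i → ∞.
ΔE_max = 13.6 × 4 / 3² = 6.044 eV.
λ_min = 1240 / 6.044 = 205.1 nm.

205.1 nm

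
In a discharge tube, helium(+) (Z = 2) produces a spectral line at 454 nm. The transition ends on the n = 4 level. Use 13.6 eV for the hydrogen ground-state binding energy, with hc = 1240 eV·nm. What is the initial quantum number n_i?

n_i = 9

The photon energy is ΔE = hc/λ = 1240 / 454 = 2.731 eV.
With Z = 2, ΔE = 54.40 × (1/n_f² − 1/n_i²), so 1/n_f² − 1/n_i² = 0.05021.
With n_f = 4: 1/n_i² = 1/16 − 0.05021 = 0.01229, so n_i ≈ 9.02.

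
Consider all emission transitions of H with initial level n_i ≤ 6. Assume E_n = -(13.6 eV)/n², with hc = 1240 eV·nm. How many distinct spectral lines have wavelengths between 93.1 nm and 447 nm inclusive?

7

Enumerate all n_i → n_f pairs with 1 ≤ n_f < n_i ≤ 6 and compute λ = 1240 / [13.6·1·(1/n_f² − 1/n_i²)].
Lines falling in [93.1, 447] nm: 6→1 (93.78 nm), 5→1 (94.98 nm), 4→1 (97.25 nm), 3→1 (102.6 nm), 2→1 (121.6 nm), 6→2 (410.3 nm), 5→2 (434.2 nm).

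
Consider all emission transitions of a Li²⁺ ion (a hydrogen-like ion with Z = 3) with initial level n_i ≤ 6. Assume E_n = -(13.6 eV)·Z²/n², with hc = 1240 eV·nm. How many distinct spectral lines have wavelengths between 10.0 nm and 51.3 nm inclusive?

7

Enumerate all n_i → n_f pairs with 1 ≤ n_f < n_i ≤ 6 and compute λ = 1240 / [13.6·9·(1/n_f² − 1/n_i²)].
Lines falling in [10.0, 51.3] nm: 6→1 (10.42 nm), 5→1 (10.55 nm), 4→1 (10.81 nm), 3→1 (11.40 nm), 2→1 (13.51 nm), 6→2 (45.59 nm), 5→2 (48.24 nm).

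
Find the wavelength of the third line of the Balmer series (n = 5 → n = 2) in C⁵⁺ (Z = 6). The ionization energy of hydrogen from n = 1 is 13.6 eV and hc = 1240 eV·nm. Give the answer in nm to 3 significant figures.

The Balmer series terminates on n_f = 2; the third line has n_i = 2+3 = 5.
ΔE = 489.6 × (1/2² − 1/5²) = 102.8 eV.
λ = 1240 / 102.8 = 12.1 nm.

12.1 nm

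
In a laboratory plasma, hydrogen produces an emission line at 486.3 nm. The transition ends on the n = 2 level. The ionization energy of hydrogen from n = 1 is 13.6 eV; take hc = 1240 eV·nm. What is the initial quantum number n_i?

The photon energy is ΔE = hc/λ = 1240 / 486.3 = 2.550 eV.
With Z = 1, ΔE = 13.60 × (1/n_f² − 1/n_i²), so 1/n_f² − 1/n_i² = 0.1875.
With n_f = 2: 1/n_i² = 1/4 − 0.1875 = 0.06251, so n_i ≈ 4.00.

n_i = 4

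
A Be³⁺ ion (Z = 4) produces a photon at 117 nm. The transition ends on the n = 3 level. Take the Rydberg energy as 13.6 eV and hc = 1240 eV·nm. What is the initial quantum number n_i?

n_i = 4

The photon energy is ΔE = hc/λ = 1240 / 117 = 10.60 eV.
With Z = 4, ΔE = 217.6 × (1/n_f² − 1/n_i²), so 1/n_f² − 1/n_i² = 0.04871.
With n_f = 3: 1/n_i² = 1/9 − 0.04871 = 0.06241, so n_i ≈ 4.00.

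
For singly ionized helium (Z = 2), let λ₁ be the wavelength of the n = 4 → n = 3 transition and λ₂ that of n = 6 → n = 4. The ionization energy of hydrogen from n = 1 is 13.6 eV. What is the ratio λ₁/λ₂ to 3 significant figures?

0.714

λ ∝ 1/ΔE ∝ 1/(1/n_f² − 1/n_i²), and the Z² and hc factors cancel in the ratio.
λ₁/λ₂ = (1/4² − 1/6²)/(1/3² − 1/4²) = 0.03472/0.04861 = 0.714.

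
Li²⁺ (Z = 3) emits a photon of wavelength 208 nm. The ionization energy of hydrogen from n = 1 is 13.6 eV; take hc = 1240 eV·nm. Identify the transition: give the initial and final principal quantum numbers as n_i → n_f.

The photon energy is ΔE = hc/λ = 1240 / 208 = 5.962 eV.
With Z = 3, ΔE = 122.4 × (1/n_f² − 1/n_i²), so 1/n_f² − 1/n_i² = 0.04871.
Trying n_f = 3 gives 1/n_i² = 0.06241, i.e. n_i ≈ 4; this pair matches.

n_i = 4, n_f = 3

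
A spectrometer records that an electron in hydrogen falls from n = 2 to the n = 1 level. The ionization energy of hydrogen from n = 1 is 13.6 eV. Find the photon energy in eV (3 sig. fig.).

10.2 eV

E_2 = −13.60/4 = −3.400 eV and E_1 = −13.60/1 = −13.60 eV.
The photon energy is |E_2 − E_1| = 10.2 eV.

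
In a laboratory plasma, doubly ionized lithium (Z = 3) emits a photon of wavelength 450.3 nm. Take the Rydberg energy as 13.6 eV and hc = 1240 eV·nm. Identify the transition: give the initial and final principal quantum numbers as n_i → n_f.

The photon energy is ΔE = hc/λ = 1240 / 450.3 = 2.754 eV.
With Z = 3, ΔE = 122.4 × (1/n_f² − 1/n_i²), so 1/n_f² − 1/n_i² = 0.02250.
Trying n_f = 4 gives 1/n_i² = 0.04000, i.e. n_i ≈ 5; this pair matches.

n_i = 5, n_f = 4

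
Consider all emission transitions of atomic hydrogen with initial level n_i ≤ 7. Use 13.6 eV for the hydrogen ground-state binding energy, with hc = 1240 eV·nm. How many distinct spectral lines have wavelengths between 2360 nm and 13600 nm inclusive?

Enumerate all n_i → n_f pairs with 1 ≤ n_f < n_i ≤ 7 and compute λ = 1240 / [13.6·1·(1/n_f² − 1/n_i²)].
Lines falling in [2360, 13600] nm: 6→4 (2626 nm), 5→4 (4052 nm), 7→5 (4654 nm), 6→5 (7460 nm), 7→6 (12370 nm).

5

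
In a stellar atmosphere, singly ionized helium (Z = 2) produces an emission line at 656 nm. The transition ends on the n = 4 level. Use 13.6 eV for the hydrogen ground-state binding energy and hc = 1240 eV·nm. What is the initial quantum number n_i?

The photon energy is ΔE = hc/λ = 1240 / 656 = 1.890 eV.
With Z = 2, ΔE = 54.40 × (1/n_f² − 1/n_i²), so 1/n_f² − 1/n_i² = 0.03475.
With n_f = 4: 1/n_i² = 1/16 − 0.03475 = 0.02775, so n_i ≈ 6.00.

n_i = 6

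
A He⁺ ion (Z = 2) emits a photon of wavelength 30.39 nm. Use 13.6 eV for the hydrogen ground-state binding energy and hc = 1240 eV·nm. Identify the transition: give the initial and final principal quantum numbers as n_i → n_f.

The photon energy is ΔE = hc/λ = 1240 / 30.39 = 40.80 eV.
With Z = 2, ΔE = 54.40 × (1/n_f² − 1/n_i²), so 1/n_f² − 1/n_i² = 0.7501.
Trying n_f = 1 gives 1/n_i² = 0.2499, i.e. n_i ≈ 2; this pair matches.

n_i = 2, n_f = 1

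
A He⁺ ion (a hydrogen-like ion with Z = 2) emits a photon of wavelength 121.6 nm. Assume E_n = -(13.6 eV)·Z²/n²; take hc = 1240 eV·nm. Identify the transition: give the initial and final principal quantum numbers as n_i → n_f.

n_i = 4, n_f = 2

The photon energy is ΔE = hc/λ = 1240 / 121.6 = 10.20 eV.
With Z = 2, ΔE = 54.40 × (1/n_f² − 1/n_i²), so 1/n_f² − 1/n_i² = 0.1875.
Trying n_f = 2 gives 1/n_i² = 0.06255, i.e. n_i ≈ 4; this pair matches.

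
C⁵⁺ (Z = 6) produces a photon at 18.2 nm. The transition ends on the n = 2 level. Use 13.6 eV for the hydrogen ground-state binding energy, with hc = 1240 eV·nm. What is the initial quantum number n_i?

n_i = 3

The photon energy is ΔE = hc/λ = 1240 / 18.2 = 68.13 eV.
With Z = 6, ΔE = 489.6 × (1/n_f² − 1/n_i²), so 1/n_f² − 1/n_i² = 0.1392.
With n_f = 2: 1/n_i² = 1/4 − 0.1392 = 0.1108, so n_i ≈ 3.00.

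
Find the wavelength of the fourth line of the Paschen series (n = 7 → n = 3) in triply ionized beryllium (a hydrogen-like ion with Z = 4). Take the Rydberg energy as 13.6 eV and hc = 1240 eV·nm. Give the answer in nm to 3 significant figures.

The Paschen series terminates on n_f = 3; the fourth line has n_i = 3+4 = 7.
ΔE = 217.6 × (1/3² − 1/7²) = 19.74 eV.
λ = 1240 / 19.74 = 62.8 nm.

62.8 nm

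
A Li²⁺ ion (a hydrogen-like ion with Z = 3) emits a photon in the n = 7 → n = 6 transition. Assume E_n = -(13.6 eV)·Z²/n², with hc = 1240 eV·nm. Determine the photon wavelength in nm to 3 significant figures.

1370 nm

For Z = 3 the level energies scale as Z², so the effective Rydberg energy is 13.6 × 9 = 122.4 eV.
ΔE = 122.4 × (1/6² − 1/7²) = 122.4 × 0.007370 = 0.9020 eV.
λ = hc/ΔE = 1240 / 0.9020 = 1370 nm.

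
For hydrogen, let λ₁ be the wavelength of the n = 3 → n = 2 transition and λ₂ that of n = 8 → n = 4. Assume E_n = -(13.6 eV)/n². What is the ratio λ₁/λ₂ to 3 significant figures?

λ ∝ 1/ΔE ∝ 1/(1/n_f² − 1/n_i²), and the Z² and hc factors cancel in the ratio.
λ₁/λ₂ = (1/4² − 1/8²)/(1/2² − 1/3²) = 0.04688/0.1389 = 0.338.

0.338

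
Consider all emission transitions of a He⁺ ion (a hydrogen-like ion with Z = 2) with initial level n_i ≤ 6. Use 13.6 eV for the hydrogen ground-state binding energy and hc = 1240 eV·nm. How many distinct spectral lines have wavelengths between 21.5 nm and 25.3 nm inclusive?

Enumerate all n_i → n_f pairs with 1 ≤ n_f < n_i ≤ 6 and compute λ = 1240 / [13.6·4·(1/n_f² − 1/n_i²)].
Lines falling in [21.5, 25.3] nm: 6→1 (23.45 nm), 5→1 (23.74 nm), 4→1 (24.31 nm).

3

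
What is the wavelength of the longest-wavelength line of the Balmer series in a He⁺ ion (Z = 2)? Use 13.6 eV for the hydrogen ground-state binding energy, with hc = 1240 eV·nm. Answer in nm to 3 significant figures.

The Balmer series terminates on n_f = 2; the first line has n_i = 2+1 = 3.
ΔE = 54.40 × (1/2² − 1/3²) = 7.556 eV.
λ = 1240 / 7.556 = 164 nm.

164 nm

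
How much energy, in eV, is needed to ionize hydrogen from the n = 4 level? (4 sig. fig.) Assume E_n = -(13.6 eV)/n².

0.8500 eV

E_4 = −13.60/16 = −0.8500 eV, so ionization (to E = 0) requires 0.8500 eV.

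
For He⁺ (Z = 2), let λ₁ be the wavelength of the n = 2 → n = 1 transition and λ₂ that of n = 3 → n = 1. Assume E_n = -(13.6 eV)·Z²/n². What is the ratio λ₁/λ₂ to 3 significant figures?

1.19

λ ∝ 1/ΔE ∝ 1/(1/n_f² − 1/n_i²), and the Z² and hc factors cancel in the ratio.
λ₁/λ₂ = (1/1² − 1/3²)/(1/1² − 1/2²) = 0.8889/0.7500 = 1.19.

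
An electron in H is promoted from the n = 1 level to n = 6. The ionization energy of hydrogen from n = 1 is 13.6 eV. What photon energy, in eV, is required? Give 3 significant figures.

E_6 = −13.60/36 = −0.3778 eV and E_1 = −13.60/1 = −13.60 eV.
The photon energy is |E_6 − E_1| = 13.2 eV.

13.2 eV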